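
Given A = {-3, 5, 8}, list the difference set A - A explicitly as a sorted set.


A - A = {a - a' : a, a' ∈ A}.
Compute a - a' for each ordered pair (a, a'):
a = -3: -3--3=0, -3-5=-8, -3-8=-11
a = 5: 5--3=8, 5-5=0, 5-8=-3
a = 8: 8--3=11, 8-5=3, 8-8=0
Collecting distinct values (and noting 0 appears from a-a):
A - A = {-11, -8, -3, 0, 3, 8, 11}
|A - A| = 7

A - A = {-11, -8, -3, 0, 3, 8, 11}


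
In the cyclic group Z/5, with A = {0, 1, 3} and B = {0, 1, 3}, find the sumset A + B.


Work in Z/5Z: reduce every sum a + b modulo 5.
Enumerate all 9 pairs:
a = 0: 0+0=0, 0+1=1, 0+3=3
a = 1: 1+0=1, 1+1=2, 1+3=4
a = 3: 3+0=3, 3+1=4, 3+3=1
Distinct residues collected: {0, 1, 2, 3, 4}
|A + B| = 5 (out of 5 total residues).

A + B = {0, 1, 2, 3, 4}


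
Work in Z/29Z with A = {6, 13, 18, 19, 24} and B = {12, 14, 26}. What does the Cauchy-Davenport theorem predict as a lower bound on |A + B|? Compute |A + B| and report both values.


Cauchy-Davenport: |A + B| ≥ min(p, |A| + |B| - 1) for A, B nonempty in Z/pZ.
|A| = 5, |B| = 3, p = 29.
CD lower bound = min(29, 5 + 3 - 1) = min(29, 7) = 7.
Compute A + B mod 29 directly:
a = 6: 6+12=18, 6+14=20, 6+26=3
a = 13: 13+12=25, 13+14=27, 13+26=10
a = 18: 18+12=1, 18+14=3, 18+26=15
a = 19: 19+12=2, 19+14=4, 19+26=16
a = 24: 24+12=7, 24+14=9, 24+26=21
A + B = {1, 2, 3, 4, 7, 9, 10, 15, 16, 18, 20, 21, 25, 27}, so |A + B| = 14.
Verify: 14 ≥ 7? Yes ✓.

CD lower bound = 7, actual |A + B| = 14.


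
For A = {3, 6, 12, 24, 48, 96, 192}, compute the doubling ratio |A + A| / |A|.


|A| = 7.
Compute A + A by enumerating all 49 pairs.
A + A = {6, 9, 12, 15, 18, 24, 27, 30, 36, 48, 51, 54, 60, 72, 96, 99, 102, 108, 120, 144, 192, 195, 198, 204, 216, 240, 288, 384}, so |A + A| = 28.
K = |A + A| / |A| = 28/7 = 4/1 ≈ 4.0000.
Reference: AP of size 7 gives K = 13/7 ≈ 1.8571; a fully generic set of size 7 gives K ≈ 4.0000.

|A| = 7, |A + A| = 28, K = 28/7 = 4/1.


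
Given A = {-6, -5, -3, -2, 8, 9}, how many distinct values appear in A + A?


A + A = {a + a' : a, a' ∈ A}; |A| = 6.
General bounds: 2|A| - 1 ≤ |A + A| ≤ |A|(|A|+1)/2, i.e. 11 ≤ |A + A| ≤ 21.
Lower bound 2|A|-1 is attained iff A is an arithmetic progression.
Enumerate sums a + a' for a ≤ a' (symmetric, so this suffices):
a = -6: -6+-6=-12, -6+-5=-11, -6+-3=-9, -6+-2=-8, -6+8=2, -6+9=3
a = -5: -5+-5=-10, -5+-3=-8, -5+-2=-7, -5+8=3, -5+9=4
a = -3: -3+-3=-6, -3+-2=-5, -3+8=5, -3+9=6
a = -2: -2+-2=-4, -2+8=6, -2+9=7
a = 8: 8+8=16, 8+9=17
a = 9: 9+9=18
Distinct sums: {-12, -11, -10, -9, -8, -7, -6, -5, -4, 2, 3, 4, 5, 6, 7, 16, 17, 18}
|A + A| = 18

|A + A| = 18


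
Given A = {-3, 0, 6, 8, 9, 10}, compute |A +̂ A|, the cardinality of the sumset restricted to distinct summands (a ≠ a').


Restricted sumset: A +̂ A = {a + a' : a ∈ A, a' ∈ A, a ≠ a'}.
Equivalently, take A + A and drop any sum 2a that is achievable ONLY as a + a for a ∈ A (i.e. sums representable only with equal summands).
Enumerate pairs (a, a') with a < a' (symmetric, so each unordered pair gives one sum; this covers all a ≠ a'):
  -3 + 0 = -3
  -3 + 6 = 3
  -3 + 8 = 5
  -3 + 9 = 6
  -3 + 10 = 7
  0 + 6 = 6
  0 + 8 = 8
  0 + 9 = 9
  0 + 10 = 10
  6 + 8 = 14
  6 + 9 = 15
  6 + 10 = 16
  8 + 9 = 17
  8 + 10 = 18
  9 + 10 = 19
Collected distinct sums: {-3, 3, 5, 6, 7, 8, 9, 10, 14, 15, 16, 17, 18, 19}
|A +̂ A| = 14
(Reference bound: |A +̂ A| ≥ 2|A| - 3 for |A| ≥ 2, with |A| = 6 giving ≥ 9.)

|A +̂ A| = 14


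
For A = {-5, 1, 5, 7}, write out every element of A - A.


A - A = {a - a' : a, a' ∈ A}.
Compute a - a' for each ordered pair (a, a'):
a = -5: -5--5=0, -5-1=-6, -5-5=-10, -5-7=-12
a = 1: 1--5=6, 1-1=0, 1-5=-4, 1-7=-6
a = 5: 5--5=10, 5-1=4, 5-5=0, 5-7=-2
a = 7: 7--5=12, 7-1=6, 7-5=2, 7-7=0
Collecting distinct values (and noting 0 appears from a-a):
A - A = {-12, -10, -6, -4, -2, 0, 2, 4, 6, 10, 12}
|A - A| = 11

A - A = {-12, -10, -6, -4, -2, 0, 2, 4, 6, 10, 12}


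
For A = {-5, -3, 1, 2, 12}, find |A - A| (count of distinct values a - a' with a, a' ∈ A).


A - A = {a - a' : a, a' ∈ A}; |A| = 5.
Bounds: 2|A|-1 ≤ |A - A| ≤ |A|² - |A| + 1, i.e. 9 ≤ |A - A| ≤ 21.
Note: 0 ∈ A - A always (from a - a). The set is symmetric: if d ∈ A - A then -d ∈ A - A.
Enumerate nonzero differences d = a - a' with a > a' (then include -d):
Positive differences: {1, 2, 4, 5, 6, 7, 10, 11, 15, 17}
Full difference set: {0} ∪ (positive diffs) ∪ (negative diffs).
|A - A| = 1 + 2·10 = 21 (matches direct enumeration: 21).

|A - A| = 21


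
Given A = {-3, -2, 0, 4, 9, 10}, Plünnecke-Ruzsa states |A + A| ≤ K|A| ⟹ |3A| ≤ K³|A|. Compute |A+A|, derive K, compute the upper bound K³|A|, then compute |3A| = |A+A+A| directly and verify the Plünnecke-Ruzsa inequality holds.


|A| = 6.
Step 1: Compute A + A by enumerating all 36 pairs.
A + A = {-6, -5, -4, -3, -2, 0, 1, 2, 4, 6, 7, 8, 9, 10, 13, 14, 18, 19, 20}, so |A + A| = 19.
Step 2: Doubling constant K = |A + A|/|A| = 19/6 = 19/6 ≈ 3.1667.
Step 3: Plünnecke-Ruzsa gives |3A| ≤ K³·|A| = (3.1667)³ · 6 ≈ 190.5278.
Step 4: Compute 3A = A + A + A directly by enumerating all triples (a,b,c) ∈ A³; |3A| = 37.
Step 5: Check 37 ≤ 190.5278? Yes ✓.

K = 19/6, Plünnecke-Ruzsa bound K³|A| ≈ 190.5278, |3A| = 37, inequality holds.


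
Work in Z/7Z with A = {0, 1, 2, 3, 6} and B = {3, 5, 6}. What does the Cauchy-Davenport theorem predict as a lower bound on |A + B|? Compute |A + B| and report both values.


Cauchy-Davenport: |A + B| ≥ min(p, |A| + |B| - 1) for A, B nonempty in Z/pZ.
|A| = 5, |B| = 3, p = 7.
CD lower bound = min(7, 5 + 3 - 1) = min(7, 7) = 7.
Compute A + B mod 7 directly:
a = 0: 0+3=3, 0+5=5, 0+6=6
a = 1: 1+3=4, 1+5=6, 1+6=0
a = 2: 2+3=5, 2+5=0, 2+6=1
a = 3: 3+3=6, 3+5=1, 3+6=2
a = 6: 6+3=2, 6+5=4, 6+6=5
A + B = {0, 1, 2, 3, 4, 5, 6}, so |A + B| = 7.
Verify: 7 ≥ 7? Yes ✓.

CD lower bound = 7, actual |A + B| = 7.


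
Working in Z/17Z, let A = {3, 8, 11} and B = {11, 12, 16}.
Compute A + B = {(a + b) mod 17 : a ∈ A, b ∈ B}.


Work in Z/17Z: reduce every sum a + b modulo 17.
Enumerate all 9 pairs:
a = 3: 3+11=14, 3+12=15, 3+16=2
a = 8: 8+11=2, 8+12=3, 8+16=7
a = 11: 11+11=5, 11+12=6, 11+16=10
Distinct residues collected: {2, 3, 5, 6, 7, 10, 14, 15}
|A + B| = 8 (out of 17 total residues).

A + B = {2, 3, 5, 6, 7, 10, 14, 15}


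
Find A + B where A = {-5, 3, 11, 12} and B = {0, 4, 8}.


A + B = {a + b : a ∈ A, b ∈ B}.
Enumerate all |A|·|B| = 4·3 = 12 pairs (a, b) and collect distinct sums.
a = -5: -5+0=-5, -5+4=-1, -5+8=3
a = 3: 3+0=3, 3+4=7, 3+8=11
a = 11: 11+0=11, 11+4=15, 11+8=19
a = 12: 12+0=12, 12+4=16, 12+8=20
Collecting distinct sums: A + B = {-5, -1, 3, 7, 11, 12, 15, 16, 19, 20}
|A + B| = 10

A + B = {-5, -1, 3, 7, 11, 12, 15, 16, 19, 20}


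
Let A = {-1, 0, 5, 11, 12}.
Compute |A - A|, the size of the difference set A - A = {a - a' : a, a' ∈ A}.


A - A = {a - a' : a, a' ∈ A}; |A| = 5.
Bounds: 2|A|-1 ≤ |A - A| ≤ |A|² - |A| + 1, i.e. 9 ≤ |A - A| ≤ 21.
Note: 0 ∈ A - A always (from a - a). The set is symmetric: if d ∈ A - A then -d ∈ A - A.
Enumerate nonzero differences d = a - a' with a > a' (then include -d):
Positive differences: {1, 5, 6, 7, 11, 12, 13}
Full difference set: {0} ∪ (positive diffs) ∪ (negative diffs).
|A - A| = 1 + 2·7 = 15 (matches direct enumeration: 15).

|A - A| = 15


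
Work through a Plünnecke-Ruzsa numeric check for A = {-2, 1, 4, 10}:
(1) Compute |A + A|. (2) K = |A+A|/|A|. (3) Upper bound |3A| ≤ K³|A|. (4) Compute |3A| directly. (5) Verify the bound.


|A| = 4.
Step 1: Compute A + A by enumerating all 16 pairs.
A + A = {-4, -1, 2, 5, 8, 11, 14, 20}, so |A + A| = 8.
Step 2: Doubling constant K = |A + A|/|A| = 8/4 = 8/4 ≈ 2.0000.
Step 3: Plünnecke-Ruzsa gives |3A| ≤ K³·|A| = (2.0000)³ · 4 ≈ 32.0000.
Step 4: Compute 3A = A + A + A directly by enumerating all triples (a,b,c) ∈ A³; |3A| = 12.
Step 5: Check 12 ≤ 32.0000? Yes ✓.

K = 8/4, Plünnecke-Ruzsa bound K³|A| ≈ 32.0000, |3A| = 12, inequality holds.


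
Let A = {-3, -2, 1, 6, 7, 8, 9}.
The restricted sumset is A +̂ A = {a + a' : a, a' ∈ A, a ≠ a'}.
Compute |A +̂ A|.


Restricted sumset: A +̂ A = {a + a' : a ∈ A, a' ∈ A, a ≠ a'}.
Equivalently, take A + A and drop any sum 2a that is achievable ONLY as a + a for a ∈ A (i.e. sums representable only with equal summands).
Enumerate pairs (a, a') with a < a' (symmetric, so each unordered pair gives one sum; this covers all a ≠ a'):
  -3 + -2 = -5
  -3 + 1 = -2
  -3 + 6 = 3
  -3 + 7 = 4
  -3 + 8 = 5
  -3 + 9 = 6
  -2 + 1 = -1
  -2 + 6 = 4
  -2 + 7 = 5
  -2 + 8 = 6
  -2 + 9 = 7
  1 + 6 = 7
  1 + 7 = 8
  1 + 8 = 9
  1 + 9 = 10
  6 + 7 = 13
  6 + 8 = 14
  6 + 9 = 15
  7 + 8 = 15
  7 + 9 = 16
  8 + 9 = 17
Collected distinct sums: {-5, -2, -1, 3, 4, 5, 6, 7, 8, 9, 10, 13, 14, 15, 16, 17}
|A +̂ A| = 16
(Reference bound: |A +̂ A| ≥ 2|A| - 3 for |A| ≥ 2, with |A| = 7 giving ≥ 11.)

|A +̂ A| = 16


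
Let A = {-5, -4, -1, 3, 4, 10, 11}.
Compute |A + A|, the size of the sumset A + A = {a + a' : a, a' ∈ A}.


A + A = {a + a' : a, a' ∈ A}; |A| = 7.
General bounds: 2|A| - 1 ≤ |A + A| ≤ |A|(|A|+1)/2, i.e. 13 ≤ |A + A| ≤ 28.
Lower bound 2|A|-1 is attained iff A is an arithmetic progression.
Enumerate sums a + a' for a ≤ a' (symmetric, so this suffices):
a = -5: -5+-5=-10, -5+-4=-9, -5+-1=-6, -5+3=-2, -5+4=-1, -5+10=5, -5+11=6
a = -4: -4+-4=-8, -4+-1=-5, -4+3=-1, -4+4=0, -4+10=6, -4+11=7
a = -1: -1+-1=-2, -1+3=2, -1+4=3, -1+10=9, -1+11=10
a = 3: 3+3=6, 3+4=7, 3+10=13, 3+11=14
a = 4: 4+4=8, 4+10=14, 4+11=15
a = 10: 10+10=20, 10+11=21
a = 11: 11+11=22
Distinct sums: {-10, -9, -8, -6, -5, -2, -1, 0, 2, 3, 5, 6, 7, 8, 9, 10, 13, 14, 15, 20, 21, 22}
|A + A| = 22

|A + A| = 22


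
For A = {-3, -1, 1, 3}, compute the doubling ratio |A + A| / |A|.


|A| = 4.
Compute A + A by enumerating all 16 pairs.
A + A = {-6, -4, -2, 0, 2, 4, 6}, so |A + A| = 7.
K = |A + A| / |A| = 7/4 (already in lowest terms) ≈ 1.7500.
Reference: AP of size 4 gives K = 7/4 ≈ 1.7500; a fully generic set of size 4 gives K ≈ 2.5000.

|A| = 4, |A + A| = 7, K = 7/4.


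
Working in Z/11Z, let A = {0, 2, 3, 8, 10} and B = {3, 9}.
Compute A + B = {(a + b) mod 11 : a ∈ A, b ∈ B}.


Work in Z/11Z: reduce every sum a + b modulo 11.
Enumerate all 10 pairs:
a = 0: 0+3=3, 0+9=9
a = 2: 2+3=5, 2+9=0
a = 3: 3+3=6, 3+9=1
a = 8: 8+3=0, 8+9=6
a = 10: 10+3=2, 10+9=8
Distinct residues collected: {0, 1, 2, 3, 5, 6, 8, 9}
|A + B| = 8 (out of 11 total residues).

A + B = {0, 1, 2, 3, 5, 6, 8, 9}


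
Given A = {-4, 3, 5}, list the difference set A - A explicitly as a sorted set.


A - A = {a - a' : a, a' ∈ A}.
Compute a - a' for each ordered pair (a, a'):
a = -4: -4--4=0, -4-3=-7, -4-5=-9
a = 3: 3--4=7, 3-3=0, 3-5=-2
a = 5: 5--4=9, 5-3=2, 5-5=0
Collecting distinct values (and noting 0 appears from a-a):
A - A = {-9, -7, -2, 0, 2, 7, 9}
|A - A| = 7

A - A = {-9, -7, -2, 0, 2, 7, 9}


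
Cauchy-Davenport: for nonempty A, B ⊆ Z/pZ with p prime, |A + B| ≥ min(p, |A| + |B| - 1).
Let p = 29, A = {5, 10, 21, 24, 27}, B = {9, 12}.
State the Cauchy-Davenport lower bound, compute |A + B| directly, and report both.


Cauchy-Davenport: |A + B| ≥ min(p, |A| + |B| - 1) for A, B nonempty in Z/pZ.
|A| = 5, |B| = 2, p = 29.
CD lower bound = min(29, 5 + 2 - 1) = min(29, 6) = 6.
Compute A + B mod 29 directly:
a = 5: 5+9=14, 5+12=17
a = 10: 10+9=19, 10+12=22
a = 21: 21+9=1, 21+12=4
a = 24: 24+9=4, 24+12=7
a = 27: 27+9=7, 27+12=10
A + B = {1, 4, 7, 10, 14, 17, 19, 22}, so |A + B| = 8.
Verify: 8 ≥ 6? Yes ✓.

CD lower bound = 6, actual |A + B| = 8.


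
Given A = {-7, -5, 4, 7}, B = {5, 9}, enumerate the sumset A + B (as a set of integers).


A + B = {a + b : a ∈ A, b ∈ B}.
Enumerate all |A|·|B| = 4·2 = 8 pairs (a, b) and collect distinct sums.
a = -7: -7+5=-2, -7+9=2
a = -5: -5+5=0, -5+9=4
a = 4: 4+5=9, 4+9=13
a = 7: 7+5=12, 7+9=16
Collecting distinct sums: A + B = {-2, 0, 2, 4, 9, 12, 13, 16}
|A + B| = 8

A + B = {-2, 0, 2, 4, 9, 12, 13, 16}


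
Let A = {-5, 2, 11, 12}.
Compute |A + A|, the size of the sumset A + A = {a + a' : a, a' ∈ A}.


A + A = {a + a' : a, a' ∈ A}; |A| = 4.
General bounds: 2|A| - 1 ≤ |A + A| ≤ |A|(|A|+1)/2, i.e. 7 ≤ |A + A| ≤ 10.
Lower bound 2|A|-1 is attained iff A is an arithmetic progression.
Enumerate sums a + a' for a ≤ a' (symmetric, so this suffices):
a = -5: -5+-5=-10, -5+2=-3, -5+11=6, -5+12=7
a = 2: 2+2=4, 2+11=13, 2+12=14
a = 11: 11+11=22, 11+12=23
a = 12: 12+12=24
Distinct sums: {-10, -3, 4, 6, 7, 13, 14, 22, 23, 24}
|A + A| = 10

|A + A| = 10


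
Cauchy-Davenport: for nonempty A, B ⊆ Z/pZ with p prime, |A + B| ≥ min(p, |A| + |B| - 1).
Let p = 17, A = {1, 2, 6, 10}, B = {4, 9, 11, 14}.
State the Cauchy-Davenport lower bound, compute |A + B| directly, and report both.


Cauchy-Davenport: |A + B| ≥ min(p, |A| + |B| - 1) for A, B nonempty in Z/pZ.
|A| = 4, |B| = 4, p = 17.
CD lower bound = min(17, 4 + 4 - 1) = min(17, 7) = 7.
Compute A + B mod 17 directly:
a = 1: 1+4=5, 1+9=10, 1+11=12, 1+14=15
a = 2: 2+4=6, 2+9=11, 2+11=13, 2+14=16
a = 6: 6+4=10, 6+9=15, 6+11=0, 6+14=3
a = 10: 10+4=14, 10+9=2, 10+11=4, 10+14=7
A + B = {0, 2, 3, 4, 5, 6, 7, 10, 11, 12, 13, 14, 15, 16}, so |A + B| = 14.
Verify: 14 ≥ 7? Yes ✓.

CD lower bound = 7, actual |A + B| = 14.


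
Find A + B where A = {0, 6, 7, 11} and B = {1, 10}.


A + B = {a + b : a ∈ A, b ∈ B}.
Enumerate all |A|·|B| = 4·2 = 8 pairs (a, b) and collect distinct sums.
a = 0: 0+1=1, 0+10=10
a = 6: 6+1=7, 6+10=16
a = 7: 7+1=8, 7+10=17
a = 11: 11+1=12, 11+10=21
Collecting distinct sums: A + B = {1, 7, 8, 10, 12, 16, 17, 21}
|A + B| = 8

A + B = {1, 7, 8, 10, 12, 16, 17, 21}


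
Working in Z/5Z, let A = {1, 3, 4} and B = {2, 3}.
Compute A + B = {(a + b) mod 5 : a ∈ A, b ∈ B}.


Work in Z/5Z: reduce every sum a + b modulo 5.
Enumerate all 6 pairs:
a = 1: 1+2=3, 1+3=4
a = 3: 3+2=0, 3+3=1
a = 4: 4+2=1, 4+3=2
Distinct residues collected: {0, 1, 2, 3, 4}
|A + B| = 5 (out of 5 total residues).

A + B = {0, 1, 2, 3, 4}


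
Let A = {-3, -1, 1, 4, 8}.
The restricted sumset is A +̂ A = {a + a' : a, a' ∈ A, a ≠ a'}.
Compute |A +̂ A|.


Restricted sumset: A +̂ A = {a + a' : a ∈ A, a' ∈ A, a ≠ a'}.
Equivalently, take A + A and drop any sum 2a that is achievable ONLY as a + a for a ∈ A (i.e. sums representable only with equal summands).
Enumerate pairs (a, a') with a < a' (symmetric, so each unordered pair gives one sum; this covers all a ≠ a'):
  -3 + -1 = -4
  -3 + 1 = -2
  -3 + 4 = 1
  -3 + 8 = 5
  -1 + 1 = 0
  -1 + 4 = 3
  -1 + 8 = 7
  1 + 4 = 5
  1 + 8 = 9
  4 + 8 = 12
Collected distinct sums: {-4, -2, 0, 1, 3, 5, 7, 9, 12}
|A +̂ A| = 9
(Reference bound: |A +̂ A| ≥ 2|A| - 3 for |A| ≥ 2, with |A| = 5 giving ≥ 7.)

|A +̂ A| = 9


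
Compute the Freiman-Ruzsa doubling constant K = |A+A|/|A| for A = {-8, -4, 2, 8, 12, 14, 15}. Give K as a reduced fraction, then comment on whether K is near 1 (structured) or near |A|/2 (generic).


|A| = 7.
Compute A + A by enumerating all 49 pairs.
A + A = {-16, -12, -8, -6, -2, 0, 4, 6, 7, 8, 10, 11, 14, 16, 17, 20, 22, 23, 24, 26, 27, 28, 29, 30}, so |A + A| = 24.
K = |A + A| / |A| = 24/7 (already in lowest terms) ≈ 3.4286.
Reference: AP of size 7 gives K = 13/7 ≈ 1.8571; a fully generic set of size 7 gives K ≈ 4.0000.

|A| = 7, |A + A| = 24, K = 24/7.


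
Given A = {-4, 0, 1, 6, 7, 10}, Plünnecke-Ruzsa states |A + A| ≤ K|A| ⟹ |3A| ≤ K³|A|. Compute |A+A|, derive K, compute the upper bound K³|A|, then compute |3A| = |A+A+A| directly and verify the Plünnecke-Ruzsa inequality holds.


|A| = 6.
Step 1: Compute A + A by enumerating all 36 pairs.
A + A = {-8, -4, -3, 0, 1, 2, 3, 6, 7, 8, 10, 11, 12, 13, 14, 16, 17, 20}, so |A + A| = 18.
Step 2: Doubling constant K = |A + A|/|A| = 18/6 = 18/6 ≈ 3.0000.
Step 3: Plünnecke-Ruzsa gives |3A| ≤ K³·|A| = (3.0000)³ · 6 ≈ 162.0000.
Step 4: Compute 3A = A + A + A directly by enumerating all triples (a,b,c) ∈ A³; |3A| = 34.
Step 5: Check 34 ≤ 162.0000? Yes ✓.

K = 18/6, Plünnecke-Ruzsa bound K³|A| ≈ 162.0000, |3A| = 34, inequality holds.


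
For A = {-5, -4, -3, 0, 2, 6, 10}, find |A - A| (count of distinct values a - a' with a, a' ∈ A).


A - A = {a - a' : a, a' ∈ A}; |A| = 7.
Bounds: 2|A|-1 ≤ |A - A| ≤ |A|² - |A| + 1, i.e. 13 ≤ |A - A| ≤ 43.
Note: 0 ∈ A - A always (from a - a). The set is symmetric: if d ∈ A - A then -d ∈ A - A.
Enumerate nonzero differences d = a - a' with a > a' (then include -d):
Positive differences: {1, 2, 3, 4, 5, 6, 7, 8, 9, 10, 11, 13, 14, 15}
Full difference set: {0} ∪ (positive diffs) ∪ (negative diffs).
|A - A| = 1 + 2·14 = 29 (matches direct enumeration: 29).

|A - A| = 29


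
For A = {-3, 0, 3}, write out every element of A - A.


A - A = {a - a' : a, a' ∈ A}.
Compute a - a' for each ordered pair (a, a'):
a = -3: -3--3=0, -3-0=-3, -3-3=-6
a = 0: 0--3=3, 0-0=0, 0-3=-3
a = 3: 3--3=6, 3-0=3, 3-3=0
Collecting distinct values (and noting 0 appears from a-a):
A - A = {-6, -3, 0, 3, 6}
|A - A| = 5

A - A = {-6, -3, 0, 3, 6}


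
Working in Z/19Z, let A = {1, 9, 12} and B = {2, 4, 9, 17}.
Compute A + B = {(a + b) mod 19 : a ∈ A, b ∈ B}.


Work in Z/19Z: reduce every sum a + b modulo 19.
Enumerate all 12 pairs:
a = 1: 1+2=3, 1+4=5, 1+9=10, 1+17=18
a = 9: 9+2=11, 9+4=13, 9+9=18, 9+17=7
a = 12: 12+2=14, 12+4=16, 12+9=2, 12+17=10
Distinct residues collected: {2, 3, 5, 7, 10, 11, 13, 14, 16, 18}
|A + B| = 10 (out of 19 total residues).

A + B = {2, 3, 5, 7, 10, 11, 13, 14, 16, 18}


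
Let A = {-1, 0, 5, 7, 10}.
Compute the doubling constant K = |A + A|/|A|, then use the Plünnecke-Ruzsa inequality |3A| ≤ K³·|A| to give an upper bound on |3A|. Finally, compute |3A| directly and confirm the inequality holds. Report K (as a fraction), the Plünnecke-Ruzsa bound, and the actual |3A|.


|A| = 5.
Step 1: Compute A + A by enumerating all 25 pairs.
A + A = {-2, -1, 0, 4, 5, 6, 7, 9, 10, 12, 14, 15, 17, 20}, so |A + A| = 14.
Step 2: Doubling constant K = |A + A|/|A| = 14/5 = 14/5 ≈ 2.8000.
Step 3: Plünnecke-Ruzsa gives |3A| ≤ K³·|A| = (2.8000)³ · 5 ≈ 109.7600.
Step 4: Compute 3A = A + A + A directly by enumerating all triples (a,b,c) ∈ A³; |3A| = 27.
Step 5: Check 27 ≤ 109.7600? Yes ✓.

K = 14/5, Plünnecke-Ruzsa bound K³|A| ≈ 109.7600, |3A| = 27, inequality holds.


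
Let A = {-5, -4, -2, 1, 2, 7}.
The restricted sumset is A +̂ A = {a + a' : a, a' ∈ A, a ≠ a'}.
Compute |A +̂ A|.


Restricted sumset: A +̂ A = {a + a' : a ∈ A, a' ∈ A, a ≠ a'}.
Equivalently, take A + A and drop any sum 2a that is achievable ONLY as a + a for a ∈ A (i.e. sums representable only with equal summands).
Enumerate pairs (a, a') with a < a' (symmetric, so each unordered pair gives one sum; this covers all a ≠ a'):
  -5 + -4 = -9
  -5 + -2 = -7
  -5 + 1 = -4
  -5 + 2 = -3
  -5 + 7 = 2
  -4 + -2 = -6
  -4 + 1 = -3
  -4 + 2 = -2
  -4 + 7 = 3
  -2 + 1 = -1
  -2 + 2 = 0
  -2 + 7 = 5
  1 + 2 = 3
  1 + 7 = 8
  2 + 7 = 9
Collected distinct sums: {-9, -7, -6, -4, -3, -2, -1, 0, 2, 3, 5, 8, 9}
|A +̂ A| = 13
(Reference bound: |A +̂ A| ≥ 2|A| - 3 for |A| ≥ 2, with |A| = 6 giving ≥ 9.)

|A +̂ A| = 13


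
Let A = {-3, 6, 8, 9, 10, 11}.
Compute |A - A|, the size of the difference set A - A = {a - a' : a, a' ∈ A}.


A - A = {a - a' : a, a' ∈ A}; |A| = 6.
Bounds: 2|A|-1 ≤ |A - A| ≤ |A|² - |A| + 1, i.e. 11 ≤ |A - A| ≤ 31.
Note: 0 ∈ A - A always (from a - a). The set is symmetric: if d ∈ A - A then -d ∈ A - A.
Enumerate nonzero differences d = a - a' with a > a' (then include -d):
Positive differences: {1, 2, 3, 4, 5, 9, 11, 12, 13, 14}
Full difference set: {0} ∪ (positive diffs) ∪ (negative diffs).
|A - A| = 1 + 2·10 = 21 (matches direct enumeration: 21).

|A - A| = 21


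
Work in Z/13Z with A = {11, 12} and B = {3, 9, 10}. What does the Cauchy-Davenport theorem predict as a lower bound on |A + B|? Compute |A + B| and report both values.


Cauchy-Davenport: |A + B| ≥ min(p, |A| + |B| - 1) for A, B nonempty in Z/pZ.
|A| = 2, |B| = 3, p = 13.
CD lower bound = min(13, 2 + 3 - 1) = min(13, 4) = 4.
Compute A + B mod 13 directly:
a = 11: 11+3=1, 11+9=7, 11+10=8
a = 12: 12+3=2, 12+9=8, 12+10=9
A + B = {1, 2, 7, 8, 9}, so |A + B| = 5.
Verify: 5 ≥ 4? Yes ✓.

CD lower bound = 4, actual |A + B| = 5.


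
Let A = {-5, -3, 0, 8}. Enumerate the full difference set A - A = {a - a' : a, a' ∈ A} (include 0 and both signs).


A - A = {a - a' : a, a' ∈ A}.
Compute a - a' for each ordered pair (a, a'):
a = -5: -5--5=0, -5--3=-2, -5-0=-5, -5-8=-13
a = -3: -3--5=2, -3--3=0, -3-0=-3, -3-8=-11
a = 0: 0--5=5, 0--3=3, 0-0=0, 0-8=-8
a = 8: 8--5=13, 8--3=11, 8-0=8, 8-8=0
Collecting distinct values (and noting 0 appears from a-a):
A - A = {-13, -11, -8, -5, -3, -2, 0, 2, 3, 5, 8, 11, 13}
|A - A| = 13

A - A = {-13, -11, -8, -5, -3, -2, 0, 2, 3, 5, 8, 11, 13}


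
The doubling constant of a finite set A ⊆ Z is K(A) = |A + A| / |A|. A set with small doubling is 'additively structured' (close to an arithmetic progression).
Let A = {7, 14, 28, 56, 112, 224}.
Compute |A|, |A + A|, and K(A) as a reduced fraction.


|A| = 6.
Compute A + A by enumerating all 36 pairs.
A + A = {14, 21, 28, 35, 42, 56, 63, 70, 84, 112, 119, 126, 140, 168, 224, 231, 238, 252, 280, 336, 448}, so |A + A| = 21.
K = |A + A| / |A| = 21/6 = 7/2 ≈ 3.5000.
Reference: AP of size 6 gives K = 11/6 ≈ 1.8333; a fully generic set of size 6 gives K ≈ 3.5000.

|A| = 6, |A + A| = 21, K = 21/6 = 7/2.


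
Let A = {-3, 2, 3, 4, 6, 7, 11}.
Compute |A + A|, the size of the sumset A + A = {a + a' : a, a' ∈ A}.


A + A = {a + a' : a, a' ∈ A}; |A| = 7.
General bounds: 2|A| - 1 ≤ |A + A| ≤ |A|(|A|+1)/2, i.e. 13 ≤ |A + A| ≤ 28.
Lower bound 2|A|-1 is attained iff A is an arithmetic progression.
Enumerate sums a + a' for a ≤ a' (symmetric, so this suffices):
a = -3: -3+-3=-6, -3+2=-1, -3+3=0, -3+4=1, -3+6=3, -3+7=4, -3+11=8
a = 2: 2+2=4, 2+3=5, 2+4=6, 2+6=8, 2+7=9, 2+11=13
a = 3: 3+3=6, 3+4=7, 3+6=9, 3+7=10, 3+11=14
a = 4: 4+4=8, 4+6=10, 4+7=11, 4+11=15
a = 6: 6+6=12, 6+7=13, 6+11=17
a = 7: 7+7=14, 7+11=18
a = 11: 11+11=22
Distinct sums: {-6, -1, 0, 1, 3, 4, 5, 6, 7, 8, 9, 10, 11, 12, 13, 14, 15, 17, 18, 22}
|A + A| = 20

|A + A| = 20


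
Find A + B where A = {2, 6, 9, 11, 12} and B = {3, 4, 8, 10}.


A + B = {a + b : a ∈ A, b ∈ B}.
Enumerate all |A|·|B| = 5·4 = 20 pairs (a, b) and collect distinct sums.
a = 2: 2+3=5, 2+4=6, 2+8=10, 2+10=12
a = 6: 6+3=9, 6+4=10, 6+8=14, 6+10=16
a = 9: 9+3=12, 9+4=13, 9+8=17, 9+10=19
a = 11: 11+3=14, 11+4=15, 11+8=19, 11+10=21
a = 12: 12+3=15, 12+4=16, 12+8=20, 12+10=22
Collecting distinct sums: A + B = {5, 6, 9, 10, 12, 13, 14, 15, 16, 17, 19, 20, 21, 22}
|A + B| = 14

A + B = {5, 6, 9, 10, 12, 13, 14, 15, 16, 17, 19, 20, 21, 22}


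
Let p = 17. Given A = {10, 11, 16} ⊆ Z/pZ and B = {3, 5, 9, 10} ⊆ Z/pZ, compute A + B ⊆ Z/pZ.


Work in Z/17Z: reduce every sum a + b modulo 17.
Enumerate all 12 pairs:
a = 10: 10+3=13, 10+5=15, 10+9=2, 10+10=3
a = 11: 11+3=14, 11+5=16, 11+9=3, 11+10=4
a = 16: 16+3=2, 16+5=4, 16+9=8, 16+10=9
Distinct residues collected: {2, 3, 4, 8, 9, 13, 14, 15, 16}
|A + B| = 9 (out of 17 total residues).

A + B = {2, 3, 4, 8, 9, 13, 14, 15, 16}


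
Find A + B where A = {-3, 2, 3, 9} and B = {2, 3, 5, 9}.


A + B = {a + b : a ∈ A, b ∈ B}.
Enumerate all |A|·|B| = 4·4 = 16 pairs (a, b) and collect distinct sums.
a = -3: -3+2=-1, -3+3=0, -3+5=2, -3+9=6
a = 2: 2+2=4, 2+3=5, 2+5=7, 2+9=11
a = 3: 3+2=5, 3+3=6, 3+5=8, 3+9=12
a = 9: 9+2=11, 9+3=12, 9+5=14, 9+9=18
Collecting distinct sums: A + B = {-1, 0, 2, 4, 5, 6, 7, 8, 11, 12, 14, 18}
|A + B| = 12

A + B = {-1, 0, 2, 4, 5, 6, 7, 8, 11, 12, 14, 18}


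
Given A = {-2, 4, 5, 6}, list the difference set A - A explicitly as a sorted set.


A - A = {a - a' : a, a' ∈ A}.
Compute a - a' for each ordered pair (a, a'):
a = -2: -2--2=0, -2-4=-6, -2-5=-7, -2-6=-8
a = 4: 4--2=6, 4-4=0, 4-5=-1, 4-6=-2
a = 5: 5--2=7, 5-4=1, 5-5=0, 5-6=-1
a = 6: 6--2=8, 6-4=2, 6-5=1, 6-6=0
Collecting distinct values (and noting 0 appears from a-a):
A - A = {-8, -7, -6, -2, -1, 0, 1, 2, 6, 7, 8}
|A - A| = 11

A - A = {-8, -7, -6, -2, -1, 0, 1, 2, 6, 7, 8}


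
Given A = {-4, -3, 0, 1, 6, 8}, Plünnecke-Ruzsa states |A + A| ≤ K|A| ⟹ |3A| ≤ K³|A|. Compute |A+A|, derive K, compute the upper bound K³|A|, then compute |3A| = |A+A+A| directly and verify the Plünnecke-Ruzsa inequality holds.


|A| = 6.
Step 1: Compute A + A by enumerating all 36 pairs.
A + A = {-8, -7, -6, -4, -3, -2, 0, 1, 2, 3, 4, 5, 6, 7, 8, 9, 12, 14, 16}, so |A + A| = 19.
Step 2: Doubling constant K = |A + A|/|A| = 19/6 = 19/6 ≈ 3.1667.
Step 3: Plünnecke-Ruzsa gives |3A| ≤ K³·|A| = (3.1667)³ · 6 ≈ 190.5278.
Step 4: Compute 3A = A + A + A directly by enumerating all triples (a,b,c) ∈ A³; |3A| = 34.
Step 5: Check 34 ≤ 190.5278? Yes ✓.

K = 19/6, Plünnecke-Ruzsa bound K³|A| ≈ 190.5278, |3A| = 34, inequality holds.


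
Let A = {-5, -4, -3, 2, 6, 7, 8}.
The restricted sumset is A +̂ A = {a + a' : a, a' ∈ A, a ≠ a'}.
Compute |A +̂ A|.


Restricted sumset: A +̂ A = {a + a' : a ∈ A, a' ∈ A, a ≠ a'}.
Equivalently, take A + A and drop any sum 2a that is achievable ONLY as a + a for a ∈ A (i.e. sums representable only with equal summands).
Enumerate pairs (a, a') with a < a' (symmetric, so each unordered pair gives one sum; this covers all a ≠ a'):
  -5 + -4 = -9
  -5 + -3 = -8
  -5 + 2 = -3
  -5 + 6 = 1
  -5 + 7 = 2
  -5 + 8 = 3
  -4 + -3 = -7
  -4 + 2 = -2
  -4 + 6 = 2
  -4 + 7 = 3
  -4 + 8 = 4
  -3 + 2 = -1
  -3 + 6 = 3
  -3 + 7 = 4
  -3 + 8 = 5
  2 + 6 = 8
  2 + 7 = 9
  2 + 8 = 10
  6 + 7 = 13
  6 + 8 = 14
  7 + 8 = 15
Collected distinct sums: {-9, -8, -7, -3, -2, -1, 1, 2, 3, 4, 5, 8, 9, 10, 13, 14, 15}
|A +̂ A| = 17
(Reference bound: |A +̂ A| ≥ 2|A| - 3 for |A| ≥ 2, with |A| = 7 giving ≥ 11.)

|A +̂ A| = 17


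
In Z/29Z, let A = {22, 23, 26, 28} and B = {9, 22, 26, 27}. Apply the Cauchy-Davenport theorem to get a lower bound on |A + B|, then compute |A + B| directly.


Cauchy-Davenport: |A + B| ≥ min(p, |A| + |B| - 1) for A, B nonempty in Z/pZ.
|A| = 4, |B| = 4, p = 29.
CD lower bound = min(29, 4 + 4 - 1) = min(29, 7) = 7.
Compute A + B mod 29 directly:
a = 22: 22+9=2, 22+22=15, 22+26=19, 22+27=20
a = 23: 23+9=3, 23+22=16, 23+26=20, 23+27=21
a = 26: 26+9=6, 26+22=19, 26+26=23, 26+27=24
a = 28: 28+9=8, 28+22=21, 28+26=25, 28+27=26
A + B = {2, 3, 6, 8, 15, 16, 19, 20, 21, 23, 24, 25, 26}, so |A + B| = 13.
Verify: 13 ≥ 7? Yes ✓.

CD lower bound = 7, actual |A + B| = 13.


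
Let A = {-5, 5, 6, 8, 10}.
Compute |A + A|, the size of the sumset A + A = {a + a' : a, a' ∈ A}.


A + A = {a + a' : a, a' ∈ A}; |A| = 5.
General bounds: 2|A| - 1 ≤ |A + A| ≤ |A|(|A|+1)/2, i.e. 9 ≤ |A + A| ≤ 15.
Lower bound 2|A|-1 is attained iff A is an arithmetic progression.
Enumerate sums a + a' for a ≤ a' (symmetric, so this suffices):
a = -5: -5+-5=-10, -5+5=0, -5+6=1, -5+8=3, -5+10=5
a = 5: 5+5=10, 5+6=11, 5+8=13, 5+10=15
a = 6: 6+6=12, 6+8=14, 6+10=16
a = 8: 8+8=16, 8+10=18
a = 10: 10+10=20
Distinct sums: {-10, 0, 1, 3, 5, 10, 11, 12, 13, 14, 15, 16, 18, 20}
|A + A| = 14

|A + A| = 14


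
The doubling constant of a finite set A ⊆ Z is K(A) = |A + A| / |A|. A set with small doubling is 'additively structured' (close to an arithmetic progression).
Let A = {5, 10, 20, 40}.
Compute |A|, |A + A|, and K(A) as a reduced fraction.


|A| = 4.
Compute A + A by enumerating all 16 pairs.
A + A = {10, 15, 20, 25, 30, 40, 45, 50, 60, 80}, so |A + A| = 10.
K = |A + A| / |A| = 10/4 = 5/2 ≈ 2.5000.
Reference: AP of size 4 gives K = 7/4 ≈ 1.7500; a fully generic set of size 4 gives K ≈ 2.5000.

|A| = 4, |A + A| = 10, K = 10/4 = 5/2.


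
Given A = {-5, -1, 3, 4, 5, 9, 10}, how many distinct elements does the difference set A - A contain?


A - A = {a - a' : a, a' ∈ A}; |A| = 7.
Bounds: 2|A|-1 ≤ |A - A| ≤ |A|² - |A| + 1, i.e. 13 ≤ |A - A| ≤ 43.
Note: 0 ∈ A - A always (from a - a). The set is symmetric: if d ∈ A - A then -d ∈ A - A.
Enumerate nonzero differences d = a - a' with a > a' (then include -d):
Positive differences: {1, 2, 4, 5, 6, 7, 8, 9, 10, 11, 14, 15}
Full difference set: {0} ∪ (positive diffs) ∪ (negative diffs).
|A - A| = 1 + 2·12 = 25 (matches direct enumeration: 25).

|A - A| = 25


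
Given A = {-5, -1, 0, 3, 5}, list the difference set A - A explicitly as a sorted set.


A - A = {a - a' : a, a' ∈ A}.
Compute a - a' for each ordered pair (a, a'):
a = -5: -5--5=0, -5--1=-4, -5-0=-5, -5-3=-8, -5-5=-10
a = -1: -1--5=4, -1--1=0, -1-0=-1, -1-3=-4, -1-5=-6
a = 0: 0--5=5, 0--1=1, 0-0=0, 0-3=-3, 0-5=-5
a = 3: 3--5=8, 3--1=4, 3-0=3, 3-3=0, 3-5=-2
a = 5: 5--5=10, 5--1=6, 5-0=5, 5-3=2, 5-5=0
Collecting distinct values (and noting 0 appears from a-a):
A - A = {-10, -8, -6, -5, -4, -3, -2, -1, 0, 1, 2, 3, 4, 5, 6, 8, 10}
|A - A| = 17

A - A = {-10, -8, -6, -5, -4, -3, -2, -1, 0, 1, 2, 3, 4, 5, 6, 8, 10}


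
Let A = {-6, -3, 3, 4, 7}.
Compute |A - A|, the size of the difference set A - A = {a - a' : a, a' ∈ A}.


A - A = {a - a' : a, a' ∈ A}; |A| = 5.
Bounds: 2|A|-1 ≤ |A - A| ≤ |A|² - |A| + 1, i.e. 9 ≤ |A - A| ≤ 21.
Note: 0 ∈ A - A always (from a - a). The set is symmetric: if d ∈ A - A then -d ∈ A - A.
Enumerate nonzero differences d = a - a' with a > a' (then include -d):
Positive differences: {1, 3, 4, 6, 7, 9, 10, 13}
Full difference set: {0} ∪ (positive diffs) ∪ (negative diffs).
|A - A| = 1 + 2·8 = 17 (matches direct enumeration: 17).

|A - A| = 17


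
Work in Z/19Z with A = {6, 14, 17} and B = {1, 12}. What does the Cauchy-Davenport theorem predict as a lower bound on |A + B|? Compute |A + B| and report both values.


Cauchy-Davenport: |A + B| ≥ min(p, |A| + |B| - 1) for A, B nonempty in Z/pZ.
|A| = 3, |B| = 2, p = 19.
CD lower bound = min(19, 3 + 2 - 1) = min(19, 4) = 4.
Compute A + B mod 19 directly:
a = 6: 6+1=7, 6+12=18
a = 14: 14+1=15, 14+12=7
a = 17: 17+1=18, 17+12=10
A + B = {7, 10, 15, 18}, so |A + B| = 4.
Verify: 4 ≥ 4? Yes ✓.

CD lower bound = 4, actual |A + B| = 4.


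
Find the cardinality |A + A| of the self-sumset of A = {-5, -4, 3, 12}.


A + A = {a + a' : a, a' ∈ A}; |A| = 4.
General bounds: 2|A| - 1 ≤ |A + A| ≤ |A|(|A|+1)/2, i.e. 7 ≤ |A + A| ≤ 10.
Lower bound 2|A|-1 is attained iff A is an arithmetic progression.
Enumerate sums a + a' for a ≤ a' (symmetric, so this suffices):
a = -5: -5+-5=-10, -5+-4=-9, -5+3=-2, -5+12=7
a = -4: -4+-4=-8, -4+3=-1, -4+12=8
a = 3: 3+3=6, 3+12=15
a = 12: 12+12=24
Distinct sums: {-10, -9, -8, -2, -1, 6, 7, 8, 15, 24}
|A + A| = 10

|A + A| = 10


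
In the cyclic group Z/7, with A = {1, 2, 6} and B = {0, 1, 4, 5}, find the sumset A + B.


Work in Z/7Z: reduce every sum a + b modulo 7.
Enumerate all 12 pairs:
a = 1: 1+0=1, 1+1=2, 1+4=5, 1+5=6
a = 2: 2+0=2, 2+1=3, 2+4=6, 2+5=0
a = 6: 6+0=6, 6+1=0, 6+4=3, 6+5=4
Distinct residues collected: {0, 1, 2, 3, 4, 5, 6}
|A + B| = 7 (out of 7 total residues).

A + B = {0, 1, 2, 3, 4, 5, 6}


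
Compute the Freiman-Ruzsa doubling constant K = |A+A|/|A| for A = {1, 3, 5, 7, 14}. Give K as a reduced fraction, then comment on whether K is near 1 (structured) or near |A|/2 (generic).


|A| = 5.
Compute A + A by enumerating all 25 pairs.
A + A = {2, 4, 6, 8, 10, 12, 14, 15, 17, 19, 21, 28}, so |A + A| = 12.
K = |A + A| / |A| = 12/5 (already in lowest terms) ≈ 2.4000.
Reference: AP of size 5 gives K = 9/5 ≈ 1.8000; a fully generic set of size 5 gives K ≈ 3.0000.

|A| = 5, |A + A| = 12, K = 12/5.


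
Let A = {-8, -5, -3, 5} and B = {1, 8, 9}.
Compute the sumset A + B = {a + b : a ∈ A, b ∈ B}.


A + B = {a + b : a ∈ A, b ∈ B}.
Enumerate all |A|·|B| = 4·3 = 12 pairs (a, b) and collect distinct sums.
a = -8: -8+1=-7, -8+8=0, -8+9=1
a = -5: -5+1=-4, -5+8=3, -5+9=4
a = -3: -3+1=-2, -3+8=5, -3+9=6
a = 5: 5+1=6, 5+8=13, 5+9=14
Collecting distinct sums: A + B = {-7, -4, -2, 0, 1, 3, 4, 5, 6, 13, 14}
|A + B| = 11

A + B = {-7, -4, -2, 0, 1, 3, 4, 5, 6, 13, 14}


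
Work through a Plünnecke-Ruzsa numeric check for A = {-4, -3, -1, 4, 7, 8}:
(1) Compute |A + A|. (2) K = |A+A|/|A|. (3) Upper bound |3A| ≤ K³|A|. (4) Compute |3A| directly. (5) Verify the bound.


|A| = 6.
Step 1: Compute A + A by enumerating all 36 pairs.
A + A = {-8, -7, -6, -5, -4, -2, 0, 1, 3, 4, 5, 6, 7, 8, 11, 12, 14, 15, 16}, so |A + A| = 19.
Step 2: Doubling constant K = |A + A|/|A| = 19/6 = 19/6 ≈ 3.1667.
Step 3: Plünnecke-Ruzsa gives |3A| ≤ K³·|A| = (3.1667)³ · 6 ≈ 190.5278.
Step 4: Compute 3A = A + A + A directly by enumerating all triples (a,b,c) ∈ A³; |3A| = 36.
Step 5: Check 36 ≤ 190.5278? Yes ✓.

K = 19/6, Plünnecke-Ruzsa bound K³|A| ≈ 190.5278, |3A| = 36, inequality holds.


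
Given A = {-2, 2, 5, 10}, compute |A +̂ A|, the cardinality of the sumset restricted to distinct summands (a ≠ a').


Restricted sumset: A +̂ A = {a + a' : a ∈ A, a' ∈ A, a ≠ a'}.
Equivalently, take A + A and drop any sum 2a that is achievable ONLY as a + a for a ∈ A (i.e. sums representable only with equal summands).
Enumerate pairs (a, a') with a < a' (symmetric, so each unordered pair gives one sum; this covers all a ≠ a'):
  -2 + 2 = 0
  -2 + 5 = 3
  -2 + 10 = 8
  2 + 5 = 7
  2 + 10 = 12
  5 + 10 = 15
Collected distinct sums: {0, 3, 7, 8, 12, 15}
|A +̂ A| = 6
(Reference bound: |A +̂ A| ≥ 2|A| - 3 for |A| ≥ 2, with |A| = 4 giving ≥ 5.)

|A +̂ A| = 6


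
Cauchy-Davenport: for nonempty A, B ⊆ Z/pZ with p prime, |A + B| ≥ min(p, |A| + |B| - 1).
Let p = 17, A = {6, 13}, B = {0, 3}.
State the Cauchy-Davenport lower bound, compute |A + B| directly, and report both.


Cauchy-Davenport: |A + B| ≥ min(p, |A| + |B| - 1) for A, B nonempty in Z/pZ.
|A| = 2, |B| = 2, p = 17.
CD lower bound = min(17, 2 + 2 - 1) = min(17, 3) = 3.
Compute A + B mod 17 directly:
a = 6: 6+0=6, 6+3=9
a = 13: 13+0=13, 13+3=16
A + B = {6, 9, 13, 16}, so |A + B| = 4.
Verify: 4 ≥ 3? Yes ✓.

CD lower bound = 3, actual |A + B| = 4.


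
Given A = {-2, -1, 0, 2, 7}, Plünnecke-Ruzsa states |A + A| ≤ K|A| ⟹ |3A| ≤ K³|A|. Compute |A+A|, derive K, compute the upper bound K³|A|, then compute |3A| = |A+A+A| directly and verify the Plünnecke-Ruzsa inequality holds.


|A| = 5.
Step 1: Compute A + A by enumerating all 25 pairs.
A + A = {-4, -3, -2, -1, 0, 1, 2, 4, 5, 6, 7, 9, 14}, so |A + A| = 13.
Step 2: Doubling constant K = |A + A|/|A| = 13/5 = 13/5 ≈ 2.6000.
Step 3: Plünnecke-Ruzsa gives |3A| ≤ K³·|A| = (2.6000)³ · 5 ≈ 87.8800.
Step 4: Compute 3A = A + A + A directly by enumerating all triples (a,b,c) ∈ A³; |3A| = 22.
Step 5: Check 22 ≤ 87.8800? Yes ✓.

K = 13/5, Plünnecke-Ruzsa bound K³|A| ≈ 87.8800, |3A| = 22, inequality holds.


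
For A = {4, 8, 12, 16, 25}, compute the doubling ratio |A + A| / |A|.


|A| = 5.
Compute A + A by enumerating all 25 pairs.
A + A = {8, 12, 16, 20, 24, 28, 29, 32, 33, 37, 41, 50}, so |A + A| = 12.
K = |A + A| / |A| = 12/5 (already in lowest terms) ≈ 2.4000.
Reference: AP of size 5 gives K = 9/5 ≈ 1.8000; a fully generic set of size 5 gives K ≈ 3.0000.

|A| = 5, |A + A| = 12, K = 12/5.


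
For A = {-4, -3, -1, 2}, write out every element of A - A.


A - A = {a - a' : a, a' ∈ A}.
Compute a - a' for each ordered pair (a, a'):
a = -4: -4--4=0, -4--3=-1, -4--1=-3, -4-2=-6
a = -3: -3--4=1, -3--3=0, -3--1=-2, -3-2=-5
a = -1: -1--4=3, -1--3=2, -1--1=0, -1-2=-3
a = 2: 2--4=6, 2--3=5, 2--1=3, 2-2=0
Collecting distinct values (and noting 0 appears from a-a):
A - A = {-6, -5, -3, -2, -1, 0, 1, 2, 3, 5, 6}
|A - A| = 11

A - A = {-6, -5, -3, -2, -1, 0, 1, 2, 3, 5, 6}


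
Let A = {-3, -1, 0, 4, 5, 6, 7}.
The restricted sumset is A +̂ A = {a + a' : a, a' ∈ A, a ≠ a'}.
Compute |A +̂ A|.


Restricted sumset: A +̂ A = {a + a' : a ∈ A, a' ∈ A, a ≠ a'}.
Equivalently, take A + A and drop any sum 2a that is achievable ONLY as a + a for a ∈ A (i.e. sums representable only with equal summands).
Enumerate pairs (a, a') with a < a' (symmetric, so each unordered pair gives one sum; this covers all a ≠ a'):
  -3 + -1 = -4
  -3 + 0 = -3
  -3 + 4 = 1
  -3 + 5 = 2
  -3 + 6 = 3
  -3 + 7 = 4
  -1 + 0 = -1
  -1 + 4 = 3
  -1 + 5 = 4
  -1 + 6 = 5
  -1 + 7 = 6
  0 + 4 = 4
  0 + 5 = 5
  0 + 6 = 6
  0 + 7 = 7
  4 + 5 = 9
  4 + 6 = 10
  4 + 7 = 11
  5 + 6 = 11
  5 + 7 = 12
  6 + 7 = 13
Collected distinct sums: {-4, -3, -1, 1, 2, 3, 4, 5, 6, 7, 9, 10, 11, 12, 13}
|A +̂ A| = 15
(Reference bound: |A +̂ A| ≥ 2|A| - 3 for |A| ≥ 2, with |A| = 7 giving ≥ 11.)

|A +̂ A| = 15


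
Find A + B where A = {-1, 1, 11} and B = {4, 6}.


A + B = {a + b : a ∈ A, b ∈ B}.
Enumerate all |A|·|B| = 3·2 = 6 pairs (a, b) and collect distinct sums.
a = -1: -1+4=3, -1+6=5
a = 1: 1+4=5, 1+6=7
a = 11: 11+4=15, 11+6=17
Collecting distinct sums: A + B = {3, 5, 7, 15, 17}
|A + B| = 5

A + B = {3, 5, 7, 15, 17}


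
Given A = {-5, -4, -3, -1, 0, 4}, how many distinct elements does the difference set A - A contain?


A - A = {a - a' : a, a' ∈ A}; |A| = 6.
Bounds: 2|A|-1 ≤ |A - A| ≤ |A|² - |A| + 1, i.e. 11 ≤ |A - A| ≤ 31.
Note: 0 ∈ A - A always (from a - a). The set is symmetric: if d ∈ A - A then -d ∈ A - A.
Enumerate nonzero differences d = a - a' with a > a' (then include -d):
Positive differences: {1, 2, 3, 4, 5, 7, 8, 9}
Full difference set: {0} ∪ (positive diffs) ∪ (negative diffs).
|A - A| = 1 + 2·8 = 17 (matches direct enumeration: 17).

|A - A| = 17


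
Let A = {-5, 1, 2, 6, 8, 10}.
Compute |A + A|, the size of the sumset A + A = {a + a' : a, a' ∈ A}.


A + A = {a + a' : a, a' ∈ A}; |A| = 6.
General bounds: 2|A| - 1 ≤ |A + A| ≤ |A|(|A|+1)/2, i.e. 11 ≤ |A + A| ≤ 21.
Lower bound 2|A|-1 is attained iff A is an arithmetic progression.
Enumerate sums a + a' for a ≤ a' (symmetric, so this suffices):
a = -5: -5+-5=-10, -5+1=-4, -5+2=-3, -5+6=1, -5+8=3, -5+10=5
a = 1: 1+1=2, 1+2=3, 1+6=7, 1+8=9, 1+10=11
a = 2: 2+2=4, 2+6=8, 2+8=10, 2+10=12
a = 6: 6+6=12, 6+8=14, 6+10=16
a = 8: 8+8=16, 8+10=18
a = 10: 10+10=20
Distinct sums: {-10, -4, -3, 1, 2, 3, 4, 5, 7, 8, 9, 10, 11, 12, 14, 16, 18, 20}
|A + A| = 18

|A + A| = 18


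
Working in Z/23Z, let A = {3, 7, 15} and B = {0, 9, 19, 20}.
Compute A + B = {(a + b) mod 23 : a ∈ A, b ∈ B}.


Work in Z/23Z: reduce every sum a + b modulo 23.
Enumerate all 12 pairs:
a = 3: 3+0=3, 3+9=12, 3+19=22, 3+20=0
a = 7: 7+0=7, 7+9=16, 7+19=3, 7+20=4
a = 15: 15+0=15, 15+9=1, 15+19=11, 15+20=12
Distinct residues collected: {0, 1, 3, 4, 7, 11, 12, 15, 16, 22}
|A + B| = 10 (out of 23 total residues).

A + B = {0, 1, 3, 4, 7, 11, 12, 15, 16, 22}


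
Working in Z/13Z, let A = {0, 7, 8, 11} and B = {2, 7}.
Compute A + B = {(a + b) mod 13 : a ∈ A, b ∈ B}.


Work in Z/13Z: reduce every sum a + b modulo 13.
Enumerate all 8 pairs:
a = 0: 0+2=2, 0+7=7
a = 7: 7+2=9, 7+7=1
a = 8: 8+2=10, 8+7=2
a = 11: 11+2=0, 11+7=5
Distinct residues collected: {0, 1, 2, 5, 7, 9, 10}
|A + B| = 7 (out of 13 total residues).

A + B = {0, 1, 2, 5, 7, 9, 10}


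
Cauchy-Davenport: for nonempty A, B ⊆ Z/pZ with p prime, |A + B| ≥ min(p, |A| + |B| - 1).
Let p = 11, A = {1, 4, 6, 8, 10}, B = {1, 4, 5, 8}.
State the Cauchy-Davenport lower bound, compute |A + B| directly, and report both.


Cauchy-Davenport: |A + B| ≥ min(p, |A| + |B| - 1) for A, B nonempty in Z/pZ.
|A| = 5, |B| = 4, p = 11.
CD lower bound = min(11, 5 + 4 - 1) = min(11, 8) = 8.
Compute A + B mod 11 directly:
a = 1: 1+1=2, 1+4=5, 1+5=6, 1+8=9
a = 4: 4+1=5, 4+4=8, 4+5=9, 4+8=1
a = 6: 6+1=7, 6+4=10, 6+5=0, 6+8=3
a = 8: 8+1=9, 8+4=1, 8+5=2, 8+8=5
a = 10: 10+1=0, 10+4=3, 10+5=4, 10+8=7
A + B = {0, 1, 2, 3, 4, 5, 6, 7, 8, 9, 10}, so |A + B| = 11.
Verify: 11 ≥ 8? Yes ✓.

CD lower bound = 8, actual |A + B| = 11.


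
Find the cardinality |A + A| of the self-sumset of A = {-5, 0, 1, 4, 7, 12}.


A + A = {a + a' : a, a' ∈ A}; |A| = 6.
General bounds: 2|A| - 1 ≤ |A + A| ≤ |A|(|A|+1)/2, i.e. 11 ≤ |A + A| ≤ 21.
Lower bound 2|A|-1 is attained iff A is an arithmetic progression.
Enumerate sums a + a' for a ≤ a' (symmetric, so this suffices):
a = -5: -5+-5=-10, -5+0=-5, -5+1=-4, -5+4=-1, -5+7=2, -5+12=7
a = 0: 0+0=0, 0+1=1, 0+4=4, 0+7=7, 0+12=12
a = 1: 1+1=2, 1+4=5, 1+7=8, 1+12=13
a = 4: 4+4=8, 4+7=11, 4+12=16
a = 7: 7+7=14, 7+12=19
a = 12: 12+12=24
Distinct sums: {-10, -5, -4, -1, 0, 1, 2, 4, 5, 7, 8, 11, 12, 13, 14, 16, 19, 24}
|A + A| = 18

|A + A| = 18
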